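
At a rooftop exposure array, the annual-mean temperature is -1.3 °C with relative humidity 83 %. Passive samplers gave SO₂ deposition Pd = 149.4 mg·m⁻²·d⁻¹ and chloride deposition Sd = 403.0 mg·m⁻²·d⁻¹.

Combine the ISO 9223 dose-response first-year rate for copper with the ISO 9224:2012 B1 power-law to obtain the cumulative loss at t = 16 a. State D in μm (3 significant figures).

D(16) = 10.1 μm

copper: temperature factor f = +0.126·(-11.3) = -1.4238
  SO₂ term: 0.0053·149.4^0.26·exp(0.059·83-1.4238) = 0.6281
  Sd branch = 0.01025·Sd^0.27·e^(0.036·RH+0.049·T) = 0.9642 μm/a
  sum: 0.6281 + 0.9642 → r_corr = 1.592 μm/a
Power-law: D(16) = r_corr · 16^0.667
  D(16) = 1.592 × 16^0.667 = 1.592 × 6.355 = 10.12 μm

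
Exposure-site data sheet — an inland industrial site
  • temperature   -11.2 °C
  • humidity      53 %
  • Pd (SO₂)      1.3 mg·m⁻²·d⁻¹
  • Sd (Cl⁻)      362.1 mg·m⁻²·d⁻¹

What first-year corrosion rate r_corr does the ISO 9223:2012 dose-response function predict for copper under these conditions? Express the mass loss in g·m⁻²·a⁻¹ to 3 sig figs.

copper: f(T) = +0.126·(T−10) [T≤10 °C] = -2.6712
  SO₂ term: 0.0053·1.3^0.26·exp(0.059·53-2.6712) = 0.008951
  Sd branch = 0.01025·Sd^0.27·e^(0.036·RH+0.049·T) = 0.1958 μm/a
  sum: 0.008951 + 0.1958 → r_corr = 0.2048 μm/a
Convert to mass loss: 0.2048 μm/a × 8.96 g/cm³ = 1.835 g·m⁻²·a⁻¹

r_corr = 1.83 g·m⁻²·a⁻¹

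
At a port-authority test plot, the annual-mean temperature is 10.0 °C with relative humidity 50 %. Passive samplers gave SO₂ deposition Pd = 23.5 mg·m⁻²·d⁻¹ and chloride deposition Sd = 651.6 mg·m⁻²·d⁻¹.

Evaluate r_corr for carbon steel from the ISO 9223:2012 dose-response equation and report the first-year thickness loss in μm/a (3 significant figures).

carbon steel: f(T) = +0.150·(T−10) [T≤10 °C] = +0.0000
  SO₂ term: 1.77·23.5^0.52·exp(0.02·50+0.0000) = 24.84
  Sd branch = 0.102·Sd^0.62·e^(0.033·RH+0.04·T) = 44.01 μm/a
  r_corr = 24.84 + 44.01 = 68.86 μm/a

r_corr = 68.9 μm/a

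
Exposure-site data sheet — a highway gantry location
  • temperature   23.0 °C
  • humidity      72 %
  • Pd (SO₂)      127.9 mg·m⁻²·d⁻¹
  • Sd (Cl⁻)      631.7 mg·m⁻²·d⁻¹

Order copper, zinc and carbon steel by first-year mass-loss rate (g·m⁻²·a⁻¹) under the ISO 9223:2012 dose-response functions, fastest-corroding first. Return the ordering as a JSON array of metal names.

copper: temperature factor f = -0.080·(13.0) = -1.0400
  Pd branch = 0.0053·Pd^0.26·e^(0.059·RH+f) = 0.4627 μm/a
  Sd branch = 0.01025·Sd^0.27·e^(0.036·RH+0.049·T) = 2.41 μm/a
  sum: 0.4627 + 2.41 → r_corr = 2.873 μm/a
  mass loss = 2.873 μm/a × 8.96 g/cm³ = 25.74 g·m⁻²·a⁻¹
zinc: T>10 °C ⇒ hinge -0.071·(23.0−10) = -0.9230
  SO₂ term: 0.0129·127.9^0.44·exp(0.046·72-0.9230) = 1.189
  Sd branch = 0.0175·Sd^0.57·e^(0.008·RH+0.085·T) = 8.68 μm/a
  sum: 1.189 + 8.68 → r_corr = 9.869 μm/a
  mass loss = 9.869 μm/a × 7.14 g/cm³ = 70.47 g·m⁻²·a⁻¹
carbon steel: temperature factor f = -0.054·(13.0) = -0.7020
  Pd branch = 1.77·Pd^0.52·e^(0.02·RH+f) = 46.14 μm/a
  Sd branch = 0.102·Sd^0.62·e^(0.033·RH+0.04·T) = 150.1 μm/a
  r_corr = 46.14 + 150.1 = 196.2 μm/a
  mass loss = 196.2 μm/a × 7.85 g/cm³ = 1540 g·m⁻²·a⁻¹
Ordering by g·m⁻²·a⁻¹: carbon steel (1540) > zinc (70.5) > copper (25.7)

["carbon steel", "zinc", "copper"]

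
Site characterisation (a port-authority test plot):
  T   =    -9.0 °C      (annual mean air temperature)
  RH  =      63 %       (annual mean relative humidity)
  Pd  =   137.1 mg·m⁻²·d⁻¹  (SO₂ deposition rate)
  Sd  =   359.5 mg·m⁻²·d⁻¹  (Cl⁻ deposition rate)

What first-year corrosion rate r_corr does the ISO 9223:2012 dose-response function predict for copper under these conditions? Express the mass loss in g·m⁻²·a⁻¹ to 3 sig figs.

r_corr = 3.44 g·m⁻²·a⁻¹

copper: f(T) = +0.126·(T−10) [T≤10 °C] = -2.3940
  sulphur-dioxide contribution → 0.07153 μm/a
  chloride contribution → 0.312 μm/a
  ⇒ r_corr(copper) = 0.3836 μm/a
Convert to mass loss: 0.3836 μm/a × 8.96 g/cm³ = 3.437 g·m⁻²·a⁻¹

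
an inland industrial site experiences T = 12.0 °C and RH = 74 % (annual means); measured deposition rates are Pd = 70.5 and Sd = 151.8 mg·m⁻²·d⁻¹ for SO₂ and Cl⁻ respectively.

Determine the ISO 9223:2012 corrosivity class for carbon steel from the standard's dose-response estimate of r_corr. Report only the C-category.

C5

carbon steel: temperature factor f = -0.054·(2.0) = -0.1080
  sulphur-dioxide contribution → 63.81 μm/a
  chloride contribution → 42.66 μm/a
  total first-year rate 106.5 μm/a
106 μm/a falls in (80, 200] for carbon steel → category C5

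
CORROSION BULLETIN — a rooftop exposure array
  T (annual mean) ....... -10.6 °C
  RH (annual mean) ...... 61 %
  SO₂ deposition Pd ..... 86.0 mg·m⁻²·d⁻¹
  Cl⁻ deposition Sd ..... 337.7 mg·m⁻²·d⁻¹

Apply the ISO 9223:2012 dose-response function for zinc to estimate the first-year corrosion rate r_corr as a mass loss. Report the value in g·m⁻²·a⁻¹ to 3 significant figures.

r_corr = 7.23 g·m⁻²·a⁻¹

zinc: temperature factor f = +0.038·(-20.6) = -0.7828
  Pd branch = 0.0129·Pd^0.44·e^(0.046·RH+f) = 0.6925 μm/a
  Sd branch = 0.0175·Sd^0.57·e^(0.008·RH+0.085·T) = 0.3198 μm/a
  r_corr = 0.6925 + 0.3198 = 1.012 μm/a
Convert to mass loss: 1.012 μm/a × 7.14 g/cm³ = 7.228 g·m⁻²·a⁻¹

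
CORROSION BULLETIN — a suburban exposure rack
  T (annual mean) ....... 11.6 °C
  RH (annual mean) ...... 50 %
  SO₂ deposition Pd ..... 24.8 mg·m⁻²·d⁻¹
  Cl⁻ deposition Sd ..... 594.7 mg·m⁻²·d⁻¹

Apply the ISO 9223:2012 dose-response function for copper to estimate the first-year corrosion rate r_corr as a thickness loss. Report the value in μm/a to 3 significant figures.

copper: T>10 °C ⇒ hinge -0.080·(11.6−10) = -0.1280
  sulphur-dioxide contribution → 0.2053 μm/a
  chloride contribution → 0.6143 μm/a
  ⇒ r_corr(copper) = 0.8196 μm/a

r_corr = 0.820 μm/a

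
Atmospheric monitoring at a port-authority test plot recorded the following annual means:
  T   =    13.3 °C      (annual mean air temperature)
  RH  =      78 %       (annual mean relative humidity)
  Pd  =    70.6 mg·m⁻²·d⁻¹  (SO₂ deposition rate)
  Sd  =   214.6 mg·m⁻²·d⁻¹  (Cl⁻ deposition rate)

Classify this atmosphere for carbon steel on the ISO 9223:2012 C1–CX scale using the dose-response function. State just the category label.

carbon steel: f(T) = -0.054·(T−10) [T>10 °C] = -0.1782
  SO₂ term: 1.77·70.6^0.52·exp(0.02·78-0.1782) = 64.49
  Sd branch = 0.102·Sd^0.62·e^(0.033·RH+0.04·T) = 63.55 μm/a
  r_corr = 64.49 + 63.55 = 128 μm/a
ISO 9223 Table 2 (carbon steel): 80 < 128 ≤ 200 μm/a ⇒ C5

C5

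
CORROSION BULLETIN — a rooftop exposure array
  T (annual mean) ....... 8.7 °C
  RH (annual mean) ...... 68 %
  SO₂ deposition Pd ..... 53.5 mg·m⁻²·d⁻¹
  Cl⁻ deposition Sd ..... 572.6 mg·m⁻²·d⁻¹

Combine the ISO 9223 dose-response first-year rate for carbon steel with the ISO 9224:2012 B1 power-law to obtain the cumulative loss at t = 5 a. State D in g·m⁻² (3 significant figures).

carbon steel: temperature factor f = +0.150·(-1.3) = -0.1950
  SO₂ term: 1.77·53.5^0.52·exp(0.02·68-0.1950) = 44.94
  Cl⁻ term: 0.102·572.6^0.62·exp(0.033·68+0.04·8.7) = 69.85
  r_corr = 44.94 + 69.85 = 114.8 μm/a
Power-law: D(5) = r_corr · 5^0.523
  D(5) = 114.8 × 5^0.523 = 114.8 × 2.32 = 266.4 μm
  Mass loss = 266.4 μm × 7.85 g/cm³ = 2091 g·m⁻²

D(5) = 2.09e+03 g·m⁻²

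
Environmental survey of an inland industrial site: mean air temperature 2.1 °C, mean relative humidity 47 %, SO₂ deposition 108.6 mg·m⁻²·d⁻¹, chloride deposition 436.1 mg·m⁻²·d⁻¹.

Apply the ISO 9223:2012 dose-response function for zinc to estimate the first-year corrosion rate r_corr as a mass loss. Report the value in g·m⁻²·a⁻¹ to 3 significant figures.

zinc: temperature factor f = +0.038·(-7.9) = -0.3002
  Pd branch = 0.0129·Pd^0.44·e^(0.046·RH+f) = 0.653 μm/a
  Cl⁻ term: 0.0175·436.1^0.57·exp(0.008·47+0.085·2.1) = 0.9737
  sum: 0.653 + 0.9737 → r_corr = 1.627 μm/a
Convert to mass loss: 1.627 μm/a × 7.14 g/cm³ = 11.61 g·m⁻²·a⁻¹

r_corr = 11.6 g·m⁻²·a⁻¹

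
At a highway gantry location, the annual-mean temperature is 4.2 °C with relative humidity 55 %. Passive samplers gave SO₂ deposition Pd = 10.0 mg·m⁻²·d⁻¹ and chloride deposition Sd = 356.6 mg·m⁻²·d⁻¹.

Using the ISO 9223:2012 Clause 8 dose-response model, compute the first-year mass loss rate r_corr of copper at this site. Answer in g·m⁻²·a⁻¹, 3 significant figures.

copper: T≤10 °C ⇒ hinge +0.126·(4.2−10) = -0.7308
  Pd branch = 0.0053·Pd^0.26·e^(0.059·RH+f) = 0.1192 μm/a
  Cl⁻ term: 0.01025·356.6^0.27·exp(0.036·55+0.049·4.2) = 0.4458
  r_corr = 0.1192 + 0.4458 = 0.5649 μm/a
Convert to mass loss: 0.5649 μm/a × 8.96 g/cm³ = 5.062 g·m⁻²·a⁻¹

r_corr = 5.06 g·m⁻²·a⁻¹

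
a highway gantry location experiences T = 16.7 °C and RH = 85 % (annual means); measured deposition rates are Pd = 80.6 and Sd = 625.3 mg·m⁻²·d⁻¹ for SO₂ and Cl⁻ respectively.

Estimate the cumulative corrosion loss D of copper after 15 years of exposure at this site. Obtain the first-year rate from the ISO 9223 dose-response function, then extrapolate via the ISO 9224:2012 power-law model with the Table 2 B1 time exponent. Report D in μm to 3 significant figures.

D(15) = 26.1 μm

copper: T>10 °C ⇒ hinge -0.080·(16.7−10) = -0.5360
  Pd branch = 0.0053·Pd^0.26·e^(0.059·RH+f) = 1.463 μm/a
  Cl⁻ term: 0.01025·625.3^0.27·exp(0.036·85+0.049·16.7) = 2.818
  sum: 1.463 + 2.818 → r_corr = 4.281 μm/a
Power-law: D(15) = r_corr · 15^0.667
  D(15) = 4.281 × 15^0.667 = 4.281 × 6.088 = 26.06 μm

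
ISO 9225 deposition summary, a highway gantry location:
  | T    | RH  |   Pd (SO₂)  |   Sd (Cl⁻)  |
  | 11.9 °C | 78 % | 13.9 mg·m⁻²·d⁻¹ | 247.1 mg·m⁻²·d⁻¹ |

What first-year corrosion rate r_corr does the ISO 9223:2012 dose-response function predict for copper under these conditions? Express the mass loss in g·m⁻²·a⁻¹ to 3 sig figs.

copper: f(T) = -0.080·(T−10) [T>10 °C] = -0.1520
  SO₂ term: 0.0053·13.9^0.26·exp(0.059·78-0.1520) = 0.8996
  Sd branch = 0.01025·Sd^0.27·e^(0.036·RH+0.049·T) = 1.348 μm/a
  r_corr = 0.8996 + 1.348 = 2.247 μm/a
Convert to mass loss: 2.247 μm/a × 8.96 g/cm³ = 20.13 g·m⁻²·a⁻¹

r_corr = 20.1 g·m⁻²·a⁻¹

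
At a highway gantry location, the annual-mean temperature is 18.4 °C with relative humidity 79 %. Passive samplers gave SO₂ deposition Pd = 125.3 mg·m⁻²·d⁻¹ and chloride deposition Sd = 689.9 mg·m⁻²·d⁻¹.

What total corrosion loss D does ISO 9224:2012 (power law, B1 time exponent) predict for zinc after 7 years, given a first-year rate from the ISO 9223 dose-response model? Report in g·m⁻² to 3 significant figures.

D(7) = 305 g·m⁻²

zinc: f(T) = -0.071·(T−10) [T>10 °C] = -0.5964
  SO₂ term: 0.0129·125.3^0.44·exp(0.046·79-0.5964) = 2.254
  Cl⁻ term: 0.0175·689.9^0.57·exp(0.008·79+0.085·18.4) = 6.529
  r_corr = 2.254 + 6.529 = 8.783 μm/a
Power-law: D(7) = r_corr · 7^0.813
  D(7) = 8.783 × 7^0.813 = 8.783 × 4.865 = 42.73 μm
  Mass loss = 42.73 μm × 7.14 g/cm³ = 305.1 g·m⁻²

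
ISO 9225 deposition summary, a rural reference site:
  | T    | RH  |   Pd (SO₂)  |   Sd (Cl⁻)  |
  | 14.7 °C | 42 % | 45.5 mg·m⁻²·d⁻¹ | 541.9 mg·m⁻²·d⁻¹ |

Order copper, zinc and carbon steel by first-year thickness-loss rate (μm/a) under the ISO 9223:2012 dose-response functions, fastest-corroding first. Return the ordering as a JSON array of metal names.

copper: T>10 °C ⇒ hinge -0.080·(14.7−10) = -0.3760
  Pd branch = 0.0053·Pd^0.26·e^(0.059·RH+f) = 0.117 μm/a
  Cl⁻ term: 0.01025·541.9^0.27·exp(0.036·42+0.049·14.7) = 0.5228
  r_corr = 0.117 + 0.5228 = 0.6398 μm/a
zinc: T>10 °C ⇒ hinge -0.071·(14.7−10) = -0.3337
  Pd branch = 0.0129·Pd^0.44·e^(0.046·RH+f) = 0.3422 μm/a
  Sd branch = 0.0175·Sd^0.57·e^(0.008·RH+0.085·T) = 3.09 μm/a
  sum: 0.3422 + 3.09 → r_corr = 3.432 μm/a
carbon steel: f(T) = -0.054·(T−10) [T>10 °C] = -0.2538
  SO₂ term: 1.77·45.5^0.52·exp(0.02·42-0.2538) = 23.16
  Sd branch = 0.102·Sd^0.62·e^(0.033·RH+0.04·T) = 36.39 μm/a
  sum: 23.16 + 36.39 → r_corr = 59.54 μm/a
Ordering by μm/a: carbon steel (59.5) > zinc (3.43) > copper (0.64)

["carbon steel", "zinc", "copper"]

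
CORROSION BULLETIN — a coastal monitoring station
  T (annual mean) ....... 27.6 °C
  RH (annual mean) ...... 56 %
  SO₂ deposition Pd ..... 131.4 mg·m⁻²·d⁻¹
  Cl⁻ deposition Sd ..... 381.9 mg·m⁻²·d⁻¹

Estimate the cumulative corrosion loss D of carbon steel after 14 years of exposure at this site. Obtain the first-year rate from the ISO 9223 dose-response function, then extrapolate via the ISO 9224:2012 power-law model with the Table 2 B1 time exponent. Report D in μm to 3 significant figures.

carbon steel: temperature factor f = -0.054·(17.6) = -0.9504
  Pd branch = 1.77·Pd^0.52·e^(0.02·RH+f) = 26.5 μm/a
  Sd branch = 0.102·Sd^0.62·e^(0.033·RH+0.04·T) = 77.88 μm/a
  sum: 26.5 + 77.88 → r_corr = 104.4 μm/a
Long-term exponent b (ISO 9224 Table 2, B1) = 0.523
  D(14) = 104.4 × 14^0.523 = 104.4 × 3.976 = 415 μm

D(14) = 415 μm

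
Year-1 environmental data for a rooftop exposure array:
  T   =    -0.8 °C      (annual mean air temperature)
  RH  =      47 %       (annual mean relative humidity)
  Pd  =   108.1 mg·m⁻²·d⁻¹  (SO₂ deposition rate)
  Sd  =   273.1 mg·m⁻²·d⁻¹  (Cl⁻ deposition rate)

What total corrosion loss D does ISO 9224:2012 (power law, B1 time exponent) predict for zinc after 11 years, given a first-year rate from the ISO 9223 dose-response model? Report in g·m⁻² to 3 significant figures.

zinc: f(T) = +0.038·(T−10) [T≤10 °C] = -0.4104
  sulphur-dioxide contribution → 0.5837 μm/a
  chloride contribution → 0.5828 μm/a
  ⇒ r_corr(zinc) = 1.166 μm/a
Long-term exponent b (ISO 9224 Table 2, B1) = 0.813
  D(11) = 1.166 × 11^0.813 = 1.166 × 7.025 = 8.195 μm
  Mass loss = 8.195 μm × 7.14 g/cm³ = 58.51 g·m⁻²

D(11) = 58.5 g·m⁻²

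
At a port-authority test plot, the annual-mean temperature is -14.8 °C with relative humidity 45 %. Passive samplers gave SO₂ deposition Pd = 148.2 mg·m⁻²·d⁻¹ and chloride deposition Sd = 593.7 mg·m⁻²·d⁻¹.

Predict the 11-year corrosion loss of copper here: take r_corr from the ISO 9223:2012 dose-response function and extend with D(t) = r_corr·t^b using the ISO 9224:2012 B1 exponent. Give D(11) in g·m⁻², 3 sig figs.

D(11) = 6.78 g·m⁻²

copper: f(T) = +0.126·(T−10) [T≤10 °C] = -3.1248
  Pd branch = 0.0053·Pd^0.26·e^(0.059·RH+f) = 0.01215 μm/a
  Cl⁻ term: 0.01025·593.7^0.27·exp(0.036·45+0.049·-14.8) = 0.1407
  sum: 0.01215 + 0.1407 → r_corr = 0.1528 μm/a
ISO 9224: D(t) = r_corr · t^b with b = 0.667 (copper, B1)
  D(11) = 0.1528 × 11^0.667 = 0.1528 × 4.95 = 0.7565 μm
  Mass loss = 0.7565 μm × 8.96 g/cm³ = 6.778 g·m⁻²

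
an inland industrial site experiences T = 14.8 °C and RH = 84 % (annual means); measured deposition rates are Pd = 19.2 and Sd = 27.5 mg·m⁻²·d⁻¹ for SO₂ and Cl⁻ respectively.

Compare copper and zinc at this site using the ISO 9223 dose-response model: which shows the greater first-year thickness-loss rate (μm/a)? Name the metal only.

zinc

copper: temperature factor f = -0.080·(4.8) = -0.3840
  SO₂ term: 0.0053·19.2^0.26·exp(0.059·84-0.3840) = 1.105
  Cl⁻ term: 0.01025·27.5^0.27·exp(0.036·84+0.049·14.8) = 1.066
  sum: 1.105 + 1.066 → r_corr = 2.171 μm/a
zinc: f(T) = -0.071·(T−10) [T>10 °C] = -0.3408
  SO₂ term: 0.0129·19.2^0.44·exp(0.046·84-0.3408) = 1.605
  Cl⁻ term: 0.0175·27.5^0.57·exp(0.008·84+0.085·14.8) = 0.7973
  sum: 1.605 + 0.7973 → r_corr = 2.402 μm/a
Ordering by μm/a: zinc (2.4) > copper (2.17)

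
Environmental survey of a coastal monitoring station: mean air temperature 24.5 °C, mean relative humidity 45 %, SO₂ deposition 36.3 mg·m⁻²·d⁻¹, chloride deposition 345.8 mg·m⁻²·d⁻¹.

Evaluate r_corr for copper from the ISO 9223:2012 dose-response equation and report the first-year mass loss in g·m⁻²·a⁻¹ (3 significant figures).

r_corr = 8.01 g·m⁻²·a⁻¹

copper: temperature factor f = -0.080·(14.5) = -1.1600
  SO₂ term: 0.0053·36.3^0.26·exp(0.059·45-1.1600) = 0.06013
  Cl⁻ term: 0.01025·345.8^0.27·exp(0.036·45+0.049·24.5) = 0.8339
  sum: 0.06013 + 0.8339 → r_corr = 0.8941 μm/a
Convert to mass loss: 0.8941 μm/a × 8.96 g/cm³ = 8.011 g·m⁻²·a⁻¹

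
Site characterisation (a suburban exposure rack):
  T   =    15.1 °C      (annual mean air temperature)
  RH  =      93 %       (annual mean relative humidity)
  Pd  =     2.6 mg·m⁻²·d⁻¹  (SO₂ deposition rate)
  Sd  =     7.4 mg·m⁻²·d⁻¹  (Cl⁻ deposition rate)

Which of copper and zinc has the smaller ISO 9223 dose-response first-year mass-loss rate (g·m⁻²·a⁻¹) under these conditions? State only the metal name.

zinc

copper: temperature factor f = -0.080·(5.1) = -0.4080
  SO₂ term: 0.0053·2.6^0.26·exp(0.059·93-0.4080) = 1.091
  Sd branch = 0.01025·Sd^0.27·e^(0.036·RH+0.049·T) = 1.049 μm/a
  sum: 1.091 + 1.049 → r_corr = 2.14 μm/a
  mass loss = 2.14 μm/a × 8.96 g/cm³ = 19.18 g·m⁻²·a⁻¹
zinc: f(T) = -0.071·(T−10) [T>10 °C] = -0.3621
  SO₂ term: 0.0129·2.6^0.44·exp(0.046·93-0.3621) = 0.9859
  Sd branch = 0.0175·Sd^0.57·e^(0.008·RH+0.085·T) = 0.4159 μm/a
  sum: 0.9859 + 0.4159 → r_corr = 1.402 μm/a
  mass loss = 1.402 μm/a × 7.14 g/cm³ = 10.01 g·m⁻²·a⁻¹
Ordering by g·m⁻²·a⁻¹: copper (19.2) > zinc (10)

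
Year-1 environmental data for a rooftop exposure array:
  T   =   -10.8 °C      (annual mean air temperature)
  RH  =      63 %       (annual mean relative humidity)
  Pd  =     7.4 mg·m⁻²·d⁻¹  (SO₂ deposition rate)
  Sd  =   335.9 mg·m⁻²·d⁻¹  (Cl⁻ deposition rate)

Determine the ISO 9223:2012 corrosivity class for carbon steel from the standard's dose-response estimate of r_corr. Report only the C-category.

C2

carbon steel: T≤10 °C ⇒ hinge +0.150·(-10.8−10) = -3.1200
  Pd branch = 1.77·Pd^0.52·e^(0.02·RH+f) = 0.7802 μm/a
  Cl⁻ term: 0.102·335.9^0.62·exp(0.033·63+0.04·-10.8) = 19.5
  r_corr = 0.7802 + 19.5 = 20.28 μm/a
ISO 9223 Table 2 (carbon steel): 1.3 < 20.3 ≤ 25 μm/a ⇒ C2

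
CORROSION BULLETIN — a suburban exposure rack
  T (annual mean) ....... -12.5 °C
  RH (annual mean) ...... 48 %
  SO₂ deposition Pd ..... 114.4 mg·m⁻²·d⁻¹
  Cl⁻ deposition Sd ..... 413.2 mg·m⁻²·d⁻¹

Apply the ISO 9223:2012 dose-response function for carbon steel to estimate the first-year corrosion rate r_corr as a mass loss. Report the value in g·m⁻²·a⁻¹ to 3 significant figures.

r_corr = 114 g·m⁻²·a⁻¹

carbon steel: T≤10 °C ⇒ hinge +0.150·(-12.5−10) = -3.3750
  SO₂ term: 1.77·114.4^0.52·exp(0.02·48-3.3750) = 1.86
  Cl⁻ term: 0.102·413.2^0.62·exp(0.033·48+0.04·-12.5) = 12.63
  sum: 1.86 + 12.63 → r_corr = 14.49 μm/a
Convert to mass loss: 14.49 μm/a × 7.85 g/cm³ = 113.7 g·m⁻²·a⁻¹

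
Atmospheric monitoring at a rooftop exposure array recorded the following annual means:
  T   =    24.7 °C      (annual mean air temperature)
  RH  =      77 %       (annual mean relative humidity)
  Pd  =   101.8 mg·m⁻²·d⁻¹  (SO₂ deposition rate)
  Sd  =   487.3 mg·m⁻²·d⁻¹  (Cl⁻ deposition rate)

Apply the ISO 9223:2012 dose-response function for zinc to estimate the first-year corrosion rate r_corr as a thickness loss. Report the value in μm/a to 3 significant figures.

zinc: f(T) = -0.071·(T−10) [T>10 °C] = -1.0437
  SO₂ term: 0.0129·101.8^0.44·exp(0.046·77-1.0437) = 1.199
  Cl⁻ term: 0.0175·487.3^0.57·exp(0.008·77+0.085·24.7) = 9.003
  r_corr = 1.199 + 9.003 = 10.2 μm/a

r_corr = 10.2 μm/a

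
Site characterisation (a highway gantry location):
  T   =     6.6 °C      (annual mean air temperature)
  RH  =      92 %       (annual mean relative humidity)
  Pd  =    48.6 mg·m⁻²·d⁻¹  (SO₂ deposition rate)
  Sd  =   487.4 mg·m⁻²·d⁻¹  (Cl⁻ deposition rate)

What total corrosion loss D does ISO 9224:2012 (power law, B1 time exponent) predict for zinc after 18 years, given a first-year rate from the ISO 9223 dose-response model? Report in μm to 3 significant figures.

D(18) = 68.0 μm

zinc: temperature factor f = +0.038·(-3.4) = -0.1292
  SO₂ term: 0.0129·48.6^0.44·exp(0.046·92-0.1292) = 4.311
  Sd branch = 0.0175·Sd^0.57·e^(0.008·RH+0.085·T) = 2.18 μm/a
  sum: 4.311 + 2.18 → r_corr = 6.49 μm/a
Power-law: D(18) = r_corr · 18^0.813
  D(18) = 6.49 × 18^0.813 = 6.49 × 10.48 = 68.05 μm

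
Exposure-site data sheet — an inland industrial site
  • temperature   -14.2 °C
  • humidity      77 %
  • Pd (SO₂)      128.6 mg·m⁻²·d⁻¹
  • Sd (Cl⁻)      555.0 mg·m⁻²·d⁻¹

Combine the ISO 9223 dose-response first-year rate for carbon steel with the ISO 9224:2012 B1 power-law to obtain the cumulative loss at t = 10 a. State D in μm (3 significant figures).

carbon steel: T≤10 °C ⇒ hinge +0.150·(-14.2−10) = -3.6300
  Pd branch = 1.77·Pd^0.52·e^(0.02·RH+f) = 2.736 μm/a
  Sd branch = 0.102·Sd^0.62·e^(0.033·RH+0.04·T) = 36.89 μm/a
  r_corr = 2.736 + 36.89 = 39.63 μm/a
Power-law: D(10) = r_corr · 10^0.523
  D(10) = 39.63 × 10^0.523 = 39.63 × 3.334 = 132.1 μm

D(10) = 132 μm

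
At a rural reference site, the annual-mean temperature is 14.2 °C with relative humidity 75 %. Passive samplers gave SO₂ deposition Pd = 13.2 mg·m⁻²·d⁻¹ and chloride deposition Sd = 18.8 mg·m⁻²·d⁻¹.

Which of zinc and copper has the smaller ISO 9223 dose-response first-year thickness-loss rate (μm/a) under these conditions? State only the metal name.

zinc: T>10 °C ⇒ hinge -0.071·(14.2−10) = -0.2982
  sulphur-dioxide contribution → 0.9385 μm/a
  chloride contribution → 0.5676 μm/a
  total first-year rate 1.506 μm/a
copper: temperature factor f = -0.080·(4.2) = -0.3360
  sulphur-dioxide contribution → 0.6187 μm/a
  chloride contribution → 0.6753 μm/a
  ⇒ r_corr(copper) = 1.294 μm/a
Ordering by μm/a: zinc (1.51) > copper (1.29)

copper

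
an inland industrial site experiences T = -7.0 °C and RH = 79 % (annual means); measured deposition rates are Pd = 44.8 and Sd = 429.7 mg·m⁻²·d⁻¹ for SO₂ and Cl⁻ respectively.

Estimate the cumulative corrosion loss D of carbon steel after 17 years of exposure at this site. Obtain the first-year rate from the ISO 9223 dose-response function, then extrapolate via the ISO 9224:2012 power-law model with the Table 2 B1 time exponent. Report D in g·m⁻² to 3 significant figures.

D(17) = 1.72e+03 g·m⁻²

carbon steel: f(T) = +0.150·(T−10) [T≤10 °C] = -2.5500
  SO₂ term: 1.77·44.8^0.52·exp(0.02·79-2.5500) = 4.846
  Cl⁻ term: 0.102·429.7^0.62·exp(0.033·79+0.04·-7.0) = 44.85
  r_corr = 4.846 + 44.85 = 49.7 μm/a
Power-law: D(17) = r_corr · 17^0.523
  D(17) = 49.7 × 17^0.523 = 49.7 × 4.401 = 218.7 μm
  Mass loss = 218.7 μm × 7.85 g/cm³ = 1717 g·m⁻²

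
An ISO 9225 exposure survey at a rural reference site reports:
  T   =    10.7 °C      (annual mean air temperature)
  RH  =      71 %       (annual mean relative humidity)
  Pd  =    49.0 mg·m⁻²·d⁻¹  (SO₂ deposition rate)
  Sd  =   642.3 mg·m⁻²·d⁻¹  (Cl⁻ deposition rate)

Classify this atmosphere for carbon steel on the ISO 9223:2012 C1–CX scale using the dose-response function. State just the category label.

C5

carbon steel: f(T) = -0.054·(T−10) [T>10 °C] = -0.0378
  Pd branch = 1.77·Pd^0.52·e^(0.02·RH+f) = 53.35 μm/a
  Cl⁻ term: 0.102·642.3^0.62·exp(0.033·71+0.04·10.7) = 89.71
  sum: 53.35 + 89.71 → r_corr = 143.1 μm/a
ISO 9223 Table 2 (carbon steel): 80 < 143 ≤ 200 μm/a ⇒ C5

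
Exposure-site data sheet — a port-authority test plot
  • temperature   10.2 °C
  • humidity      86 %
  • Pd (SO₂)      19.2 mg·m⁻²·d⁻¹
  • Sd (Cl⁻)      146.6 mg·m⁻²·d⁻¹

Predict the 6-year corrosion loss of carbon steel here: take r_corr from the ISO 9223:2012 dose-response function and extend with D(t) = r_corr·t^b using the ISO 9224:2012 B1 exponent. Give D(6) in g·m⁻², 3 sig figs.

D(6) = 2.07e+03 g·m⁻²

carbon steel: T>10 °C ⇒ hinge -0.054·(10.2−10) = -0.0108
  sulphur-dioxide contribution → 45.46 μm/a
  chloride contribution → 57.72 μm/a
  ⇒ r_corr(carbon steel) = 103.2 μm/a
Power-law: D(6) = r_corr · 6^0.523
  D(6) = 103.2 × 6^0.523 = 103.2 × 2.553 = 263.4 μm
  Mass loss = 263.4 μm × 7.85 g/cm³ = 2067 g·m⁻²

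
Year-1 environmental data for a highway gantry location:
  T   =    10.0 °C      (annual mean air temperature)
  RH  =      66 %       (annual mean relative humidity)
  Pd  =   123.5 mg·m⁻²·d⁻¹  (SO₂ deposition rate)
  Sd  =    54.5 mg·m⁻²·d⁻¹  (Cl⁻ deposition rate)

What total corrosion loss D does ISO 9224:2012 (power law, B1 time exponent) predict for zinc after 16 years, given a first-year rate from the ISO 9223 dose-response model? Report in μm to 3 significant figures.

zinc: T≤10 °C ⇒ hinge +0.038·(10.0−10) = +0.0000
  Pd branch = 0.0129·Pd^0.44·e^(0.046·RH+f) = 2.236 μm/a
  Cl⁻ term: 0.0175·54.5^0.57·exp(0.008·66+0.085·10.0) = 0.678
  r_corr = 2.236 + 0.678 = 2.914 μm/a
Long-term exponent b (ISO 9224 Table 2, B1) = 0.813
  D(16) = 2.914 × 16^0.813 = 2.914 × 9.527 = 27.76 μm

D(16) = 27.8 μm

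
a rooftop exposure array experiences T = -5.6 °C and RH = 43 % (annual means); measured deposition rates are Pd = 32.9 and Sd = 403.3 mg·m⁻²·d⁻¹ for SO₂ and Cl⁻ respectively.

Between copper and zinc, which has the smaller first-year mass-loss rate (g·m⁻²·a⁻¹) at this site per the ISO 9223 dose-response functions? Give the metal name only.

copper: T≤10 °C ⇒ hinge +0.126·(-5.6−10) = -1.9656
  SO₂ term: 0.0053·32.9^0.26·exp(0.059·43-1.9656) = 0.02328
  Sd branch = 0.01025·Sd^0.27·e^(0.036·RH+0.049·T) = 0.1851 μm/a
  r_corr = 0.02328 + 0.1851 = 0.2084 μm/a
  mass loss = 0.2084 μm/a × 8.96 g/cm³ = 1.867 g·m⁻²·a⁻¹
zinc: f(T) = +0.038·(T−10) [T≤10 °C] = -0.5928
  SO₂ term: 0.0129·32.9^0.44·exp(0.046·43-0.5928) = 0.2397
  Cl⁻ term: 0.0175·403.3^0.57·exp(0.008·43+0.085·-5.6) = 0.4687
  r_corr = 0.2397 + 0.4687 = 0.7085 μm/a
  mass loss = 0.7085 μm/a × 7.14 g/cm³ = 5.058 g·m⁻²·a⁻¹
Ordering by g·m⁻²·a⁻¹: zinc (5.06) > copper (1.87)

copper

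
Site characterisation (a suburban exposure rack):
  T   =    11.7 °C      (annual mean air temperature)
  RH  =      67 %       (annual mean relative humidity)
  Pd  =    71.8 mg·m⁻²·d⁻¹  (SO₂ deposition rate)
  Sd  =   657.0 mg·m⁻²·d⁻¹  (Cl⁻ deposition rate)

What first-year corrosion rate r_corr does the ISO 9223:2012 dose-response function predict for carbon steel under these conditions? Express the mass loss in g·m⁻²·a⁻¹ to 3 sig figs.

r_corr = 1.10e+03 g·m⁻²·a⁻¹

carbon steel: f(T) = -0.054·(T−10) [T>10 °C] = -0.0918
  sulphur-dioxide contribution → 56.92 μm/a
  chloride contribution → 82.98 μm/a
  ⇒ r_corr(carbon steel) = 139.9 μm/a
Convert to mass loss: 139.9 μm/a × 7.85 g/cm³ = 1098 g·m⁻²·a⁻¹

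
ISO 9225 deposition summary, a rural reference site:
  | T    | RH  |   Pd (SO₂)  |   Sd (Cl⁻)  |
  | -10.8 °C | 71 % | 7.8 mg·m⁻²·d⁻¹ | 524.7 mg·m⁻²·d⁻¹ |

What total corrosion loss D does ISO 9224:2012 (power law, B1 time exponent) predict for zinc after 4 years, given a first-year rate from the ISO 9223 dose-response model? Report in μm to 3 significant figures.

D(4) = 2.52 μm

zinc: T≤10 °C ⇒ hinge +0.038·(-10.8−10) = -0.7904
  sulphur-dioxide contribution → 0.3787 μm/a
  chloride contribution → 0.4379 μm/a
  total first-year rate 0.8166 μm/a
Long-term exponent b (ISO 9224 Table 2, B1) = 0.813
  D(4) = 0.8166 × 4^0.813 = 0.8166 × 3.087 = 2.52 μm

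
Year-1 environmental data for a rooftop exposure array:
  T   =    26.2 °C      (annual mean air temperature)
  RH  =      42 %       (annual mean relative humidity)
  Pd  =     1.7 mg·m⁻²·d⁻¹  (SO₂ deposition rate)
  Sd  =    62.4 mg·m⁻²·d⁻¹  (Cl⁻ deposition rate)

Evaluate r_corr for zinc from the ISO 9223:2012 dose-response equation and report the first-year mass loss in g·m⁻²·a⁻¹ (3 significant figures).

zinc: T>10 °C ⇒ hinge -0.071·(26.2−10) = -1.1502
  sulphur-dioxide contribution → 0.03561 μm/a
  chloride contribution → 2.395 μm/a
  total first-year rate 2.431 μm/a
Convert to mass loss: 2.431 μm/a × 7.14 g/cm³ = 17.36 g·m⁻²·a⁻¹

r_corr = 17.4 g·m⁻²·a⁻¹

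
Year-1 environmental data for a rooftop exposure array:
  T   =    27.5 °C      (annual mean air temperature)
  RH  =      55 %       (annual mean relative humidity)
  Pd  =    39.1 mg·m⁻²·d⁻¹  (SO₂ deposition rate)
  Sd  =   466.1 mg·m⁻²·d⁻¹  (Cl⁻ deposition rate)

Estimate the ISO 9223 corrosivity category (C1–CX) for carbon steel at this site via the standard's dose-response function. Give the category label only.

C5

carbon steel: f(T) = -0.054·(T−10) [T>10 °C] = -0.9450
  sulphur-dioxide contribution → 13.91 μm/a
  chloride contribution → 84.92 μm/a
  total first-year rate 98.83 μm/a
Category bounds: 80…200 μm/a bracket r_corr ⇒ C5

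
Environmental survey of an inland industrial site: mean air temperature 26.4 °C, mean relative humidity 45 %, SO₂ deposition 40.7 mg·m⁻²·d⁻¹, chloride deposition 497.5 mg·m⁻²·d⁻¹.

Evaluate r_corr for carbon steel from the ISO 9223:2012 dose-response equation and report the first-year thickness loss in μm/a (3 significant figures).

carbon steel: T>10 °C ⇒ hinge -0.054·(26.4−10) = -0.8856
  Pd branch = 1.77·Pd^0.52·e^(0.02·RH+f) = 12.34 μm/a
  Sd branch = 0.102·Sd^0.62·e^(0.033·RH+0.04·T) = 60.84 μm/a
  r_corr = 12.34 + 60.84 = 73.17 μm/a

r_corr = 73.2 μm/a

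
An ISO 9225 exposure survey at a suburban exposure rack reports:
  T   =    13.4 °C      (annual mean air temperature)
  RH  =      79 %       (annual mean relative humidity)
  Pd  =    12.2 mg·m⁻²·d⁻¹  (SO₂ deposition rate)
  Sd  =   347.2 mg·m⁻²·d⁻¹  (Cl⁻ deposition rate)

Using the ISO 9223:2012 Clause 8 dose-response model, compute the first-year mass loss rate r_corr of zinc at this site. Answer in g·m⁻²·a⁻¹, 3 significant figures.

r_corr = 28.8 g·m⁻²·a⁻¹

zinc: temperature factor f = -0.071·(3.4) = -0.2414
  SO₂ term: 0.0129·12.2^0.44·exp(0.046·79-0.2414) = 1.153
  Cl⁻ term: 0.0175·347.2^0.57·exp(0.008·79+0.085·13.4) = 2.886
  sum: 1.153 + 2.886 → r_corr = 4.039 μm/a
Convert to mass loss: 4.039 μm/a × 7.14 g/cm³ = 28.84 g·m⁻²·a⁻¹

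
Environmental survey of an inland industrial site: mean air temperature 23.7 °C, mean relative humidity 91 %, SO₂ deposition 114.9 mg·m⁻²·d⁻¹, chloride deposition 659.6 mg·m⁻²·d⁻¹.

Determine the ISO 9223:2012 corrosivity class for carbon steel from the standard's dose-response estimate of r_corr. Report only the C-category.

CX

carbon steel: f(T) = -0.054·(T−10) [T>10 °C] = -0.7398
  sulphur-dioxide contribution → 61.44 μm/a
  chloride contribution → 296.8 μm/a
  ⇒ r_corr(carbon steel) = 358.2 μm/a
Category bounds: 200…700 μm/a bracket r_corr ⇒ CX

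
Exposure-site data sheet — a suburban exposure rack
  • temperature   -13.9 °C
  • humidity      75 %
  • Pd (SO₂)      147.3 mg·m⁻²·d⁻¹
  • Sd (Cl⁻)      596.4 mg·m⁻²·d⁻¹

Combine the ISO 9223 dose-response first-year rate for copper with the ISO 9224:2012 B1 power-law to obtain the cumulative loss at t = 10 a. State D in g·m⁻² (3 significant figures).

copper: temperature factor f = +0.126·(-23.9) = -3.0114
  Pd branch = 0.0053·Pd^0.26·e^(0.059·RH+f) = 0.07979 μm/a
  Cl⁻ term: 0.01025·596.4^0.27·exp(0.036·75+0.049·-13.9) = 0.4334
  sum: 0.07979 + 0.4334 → r_corr = 0.5132 μm/a
Power-law: D(10) = r_corr · 10^0.667
  D(10) = 0.5132 × 10^0.667 = 0.5132 × 4.645 = 2.384 μm
  Mass loss = 2.384 μm × 8.96 g/cm³ = 21.36 g·m⁻²

D(10) = 21.4 g·m⁻²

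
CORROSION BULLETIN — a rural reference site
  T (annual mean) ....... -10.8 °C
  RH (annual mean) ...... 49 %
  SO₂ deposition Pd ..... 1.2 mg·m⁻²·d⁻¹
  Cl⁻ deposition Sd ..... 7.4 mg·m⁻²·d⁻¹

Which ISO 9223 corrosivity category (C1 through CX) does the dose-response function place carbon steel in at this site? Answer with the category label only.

carbon steel: temperature factor f = +0.150·(-20.8) = -3.1200
  SO₂ term: 1.77·1.2^0.52·exp(0.02·49-3.1200) = 0.229
  Cl⁻ term: 0.102·7.4^0.62·exp(0.033·49+0.04·-10.8) = 1.154
  sum: 0.229 + 1.154 → r_corr = 1.383 μm/a
1.38 μm/a falls in (1.3, 25] for carbon steel → category C2

C2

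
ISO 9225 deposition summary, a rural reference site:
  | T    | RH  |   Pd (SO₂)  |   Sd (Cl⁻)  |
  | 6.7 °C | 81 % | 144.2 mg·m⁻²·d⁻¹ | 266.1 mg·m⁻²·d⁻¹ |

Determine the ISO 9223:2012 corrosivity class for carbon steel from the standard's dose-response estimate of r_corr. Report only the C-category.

C5

carbon steel: T≤10 °C ⇒ hinge +0.150·(6.7−10) = -0.4950
  SO₂ term: 1.77·144.2^0.52·exp(0.02·81-0.4950) = 72.31
  Cl⁻ term: 0.102·266.1^0.62·exp(0.033·81+0.04·6.7) = 61.57
  r_corr = 72.31 + 61.57 = 133.9 μm/a
134 μm/a falls in (80, 200] for carbon steel → category C5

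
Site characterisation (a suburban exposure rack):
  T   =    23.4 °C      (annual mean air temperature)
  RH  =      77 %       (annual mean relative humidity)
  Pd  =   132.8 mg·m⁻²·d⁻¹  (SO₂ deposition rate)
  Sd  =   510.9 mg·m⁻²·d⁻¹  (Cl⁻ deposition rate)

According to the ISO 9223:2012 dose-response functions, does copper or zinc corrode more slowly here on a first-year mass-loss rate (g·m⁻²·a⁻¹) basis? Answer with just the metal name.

copper

copper: f(T) = -0.080·(T−10) [T>10 °C] = -1.0720
  Pd branch = 0.0053·Pd^0.26·e^(0.059·RH+f) = 0.6078 μm/a
  Cl⁻ term: 0.01025·510.9^0.27·exp(0.036·77+0.049·23.4) = 2.778
  r_corr = 0.6078 + 2.778 = 3.386 μm/a
  mass loss = 3.386 μm/a × 8.96 g/cm³ = 30.34 g·m⁻²·a⁻¹
zinc: temperature factor f = -0.071·(13.4) = -0.9514
  Pd branch = 0.0129·Pd^0.44·e^(0.046·RH+f) = 1.479 μm/a
  Cl⁻ term: 0.0175·510.9^0.57·exp(0.008·77+0.085·23.4) = 8.282
  r_corr = 1.479 + 8.282 = 9.761 μm/a
  mass loss = 9.761 μm/a × 7.14 g/cm³ = 69.69 g·m⁻²·a⁻¹
Ordering by g·m⁻²·a⁻¹: zinc (69.7) > copper (30.3)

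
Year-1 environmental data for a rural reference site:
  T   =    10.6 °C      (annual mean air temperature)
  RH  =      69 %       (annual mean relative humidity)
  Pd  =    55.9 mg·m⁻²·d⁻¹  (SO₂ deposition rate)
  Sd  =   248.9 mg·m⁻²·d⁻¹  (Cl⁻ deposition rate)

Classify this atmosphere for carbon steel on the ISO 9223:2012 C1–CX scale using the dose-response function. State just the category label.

C5

carbon steel: T>10 °C ⇒ hinge -0.054·(10.6−10) = -0.0324
  sulphur-dioxide contribution → 55.19 μm/a
  chloride contribution → 46.47 μm/a
  ⇒ r_corr(carbon steel) = 101.7 μm/a
102 μm/a falls in (80, 200] for carbon steel → category C5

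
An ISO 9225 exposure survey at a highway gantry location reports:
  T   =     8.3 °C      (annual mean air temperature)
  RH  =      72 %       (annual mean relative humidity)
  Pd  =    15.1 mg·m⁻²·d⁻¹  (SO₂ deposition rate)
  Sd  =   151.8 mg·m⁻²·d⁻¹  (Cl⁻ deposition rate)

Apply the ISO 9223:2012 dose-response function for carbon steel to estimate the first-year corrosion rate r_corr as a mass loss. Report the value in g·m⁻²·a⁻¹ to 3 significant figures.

carbon steel: f(T) = +0.150·(T−10) [T≤10 °C] = -0.2550
  Pd branch = 1.77·Pd^0.52·e^(0.02·RH+f) = 23.75 μm/a
  Cl⁻ term: 0.102·151.8^0.62·exp(0.033·72+0.04·8.3) = 34.44
  r_corr = 23.75 + 34.44 = 58.19 μm/a
Convert to mass loss: 58.19 μm/a × 7.85 g/cm³ = 456.8 g·m⁻²·a⁻¹

r_corr = 457 g·m⁻²·a⁻¹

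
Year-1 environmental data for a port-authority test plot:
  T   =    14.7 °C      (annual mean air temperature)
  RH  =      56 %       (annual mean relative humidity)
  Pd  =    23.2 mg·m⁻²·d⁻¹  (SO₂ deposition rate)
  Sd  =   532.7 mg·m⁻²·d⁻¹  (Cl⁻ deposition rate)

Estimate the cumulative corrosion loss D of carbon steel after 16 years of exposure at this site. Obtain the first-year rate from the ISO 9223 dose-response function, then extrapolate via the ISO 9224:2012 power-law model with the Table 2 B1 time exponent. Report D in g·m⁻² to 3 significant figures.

carbon steel: f(T) = -0.054·(T−10) [T>10 °C] = -0.2538
  Pd branch = 1.77·Pd^0.52·e^(0.02·RH+f) = 21.59 μm/a
  Sd branch = 0.102·Sd^0.62·e^(0.033·RH+0.04·T) = 57.14 μm/a
  r_corr = 21.59 + 57.14 = 78.73 μm/a
Power-law: D(16) = r_corr · 16^0.523
  D(16) = 78.73 × 16^0.523 = 78.73 × 4.263 = 335.7 μm
  Mass loss = 335.7 μm × 7.85 g/cm³ = 2635 g·m⁻²

D(16) = 2.63e+03 g·m⁻²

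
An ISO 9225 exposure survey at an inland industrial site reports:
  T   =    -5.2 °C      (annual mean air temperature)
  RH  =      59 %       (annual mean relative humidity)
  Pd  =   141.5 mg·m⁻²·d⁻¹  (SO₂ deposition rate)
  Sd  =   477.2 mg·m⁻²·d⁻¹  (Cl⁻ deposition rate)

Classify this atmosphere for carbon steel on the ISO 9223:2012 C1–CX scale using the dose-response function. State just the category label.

carbon steel: T≤10 °C ⇒ hinge +0.150·(-5.2−10) = -2.2800
  Pd branch = 1.77·Pd^0.52·e^(0.02·RH+f) = 7.738 μm/a
  Cl⁻ term: 0.102·477.2^0.62·exp(0.033·59+0.04·-5.2) = 26.58
  r_corr = 7.738 + 26.58 = 34.32 μm/a
Category bounds: 25…50 μm/a bracket r_corr ⇒ C3

C3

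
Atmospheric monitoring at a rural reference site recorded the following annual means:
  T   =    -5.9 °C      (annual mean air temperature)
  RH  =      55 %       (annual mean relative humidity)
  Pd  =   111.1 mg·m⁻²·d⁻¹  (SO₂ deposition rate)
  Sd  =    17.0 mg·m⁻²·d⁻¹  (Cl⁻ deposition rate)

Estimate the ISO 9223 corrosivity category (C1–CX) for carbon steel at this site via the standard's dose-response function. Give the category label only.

C2

carbon steel: f(T) = +0.150·(T−10) [T≤10 °C] = -2.3850
  Pd branch = 1.77·Pd^0.52·e^(0.02·RH+f) = 5.671 μm/a
  Cl⁻ term: 0.102·17.0^0.62·exp(0.033·55+0.04·-5.9) = 2.866
  r_corr = 5.671 + 2.866 = 8.537 μm/a
ISO 9223 Table 2 (carbon steel): 1.3 < 8.54 ≤ 25 μm/a ⇒ C2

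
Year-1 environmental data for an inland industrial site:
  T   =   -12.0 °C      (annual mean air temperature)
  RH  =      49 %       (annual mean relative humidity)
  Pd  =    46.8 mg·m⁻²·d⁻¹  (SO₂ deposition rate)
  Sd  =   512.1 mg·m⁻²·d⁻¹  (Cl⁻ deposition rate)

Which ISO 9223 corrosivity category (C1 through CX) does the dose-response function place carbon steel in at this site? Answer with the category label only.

carbon steel: f(T) = +0.150·(T−10) [T≤10 °C] = -3.3000
  Pd branch = 1.77·Pd^0.52·e^(0.02·RH+f) = 1.285 μm/a
  Sd branch = 0.102·Sd^0.62·e^(0.033·RH+0.04·T) = 15.21 μm/a
  r_corr = 1.285 + 15.21 = 16.5 μm/a
Category bounds: 1.3…25 μm/a bracket r_corr ⇒ C2

C2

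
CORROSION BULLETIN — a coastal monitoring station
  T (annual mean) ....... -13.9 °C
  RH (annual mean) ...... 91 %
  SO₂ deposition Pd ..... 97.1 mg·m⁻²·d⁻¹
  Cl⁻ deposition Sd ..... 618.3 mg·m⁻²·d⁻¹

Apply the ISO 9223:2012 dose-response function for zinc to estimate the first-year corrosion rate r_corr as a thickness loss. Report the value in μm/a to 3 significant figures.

r_corr = 3.00 μm/a

zinc: f(T) = +0.038·(T−10) [T≤10 °C] = -0.9082
  Pd branch = 0.0129·Pd^0.44·e^(0.046·RH+f) = 2.562 μm/a
  Sd branch = 0.0175·Sd^0.57·e^(0.008·RH+0.085·T) = 0.4336 μm/a
  sum: 2.562 + 0.4336 → r_corr = 2.995 μm/a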